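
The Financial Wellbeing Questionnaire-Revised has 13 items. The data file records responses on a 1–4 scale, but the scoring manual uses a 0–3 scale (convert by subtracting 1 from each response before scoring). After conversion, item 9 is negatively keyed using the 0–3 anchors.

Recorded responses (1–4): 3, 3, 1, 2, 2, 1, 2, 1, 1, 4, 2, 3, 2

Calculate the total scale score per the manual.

17

Convert to 0–3: 2, 2, 0, 1, 1, 0, 1, 0, 0, 3, 1, 2, 1
Reverse-coded (reversed = (0+3) − raw = 3 − raw):
  item 9: 3 − 0 = 3
Scored: 2, 2, 0, 1, 1, 0, 1, 0, 3, 3, 1, 2, 1
Total = 17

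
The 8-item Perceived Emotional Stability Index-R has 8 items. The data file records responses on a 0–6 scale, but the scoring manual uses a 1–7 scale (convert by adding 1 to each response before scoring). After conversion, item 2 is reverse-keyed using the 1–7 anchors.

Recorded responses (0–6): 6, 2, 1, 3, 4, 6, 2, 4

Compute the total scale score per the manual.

Convert to 1–7: 7, 3, 2, 4, 5, 7, 3, 5
Reverse-coded (on a 1–7 scale, reversed = 8 − raw):
  item 2: 8 − 3 = 5
Scored: 7, 5, 2, 4, 5, 7, 3, 5
Total = 38

38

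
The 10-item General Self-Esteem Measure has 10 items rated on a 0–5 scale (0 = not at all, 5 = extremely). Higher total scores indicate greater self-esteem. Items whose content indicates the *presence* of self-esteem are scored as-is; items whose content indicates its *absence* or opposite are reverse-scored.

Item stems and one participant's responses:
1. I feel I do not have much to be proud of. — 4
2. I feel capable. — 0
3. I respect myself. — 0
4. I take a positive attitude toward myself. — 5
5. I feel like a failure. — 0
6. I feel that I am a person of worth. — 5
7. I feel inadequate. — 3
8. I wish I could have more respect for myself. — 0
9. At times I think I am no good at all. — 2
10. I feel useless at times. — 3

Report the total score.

28

Items 1, 5, 7, 8, 9, 10 describe the absence/opposite of self-esteem → reverse-score.
reverse-coded value = 5 − response.
  item 1: 5 − 4 = 1
  item 2: 0
  item 3: 0
  item 4: 5
  item 5: 5 − 0 = 5
  item 6: 5
  item 7: 5 − 3 = 2
  item 8: 5 − 0 = 5
  item 9: 5 − 2 = 3
  item 10: 5 − 3 = 2
Total = 1 + 0 + 0 + 5 + 5 + 5 + 2 + 5 + 3 + 2 = 28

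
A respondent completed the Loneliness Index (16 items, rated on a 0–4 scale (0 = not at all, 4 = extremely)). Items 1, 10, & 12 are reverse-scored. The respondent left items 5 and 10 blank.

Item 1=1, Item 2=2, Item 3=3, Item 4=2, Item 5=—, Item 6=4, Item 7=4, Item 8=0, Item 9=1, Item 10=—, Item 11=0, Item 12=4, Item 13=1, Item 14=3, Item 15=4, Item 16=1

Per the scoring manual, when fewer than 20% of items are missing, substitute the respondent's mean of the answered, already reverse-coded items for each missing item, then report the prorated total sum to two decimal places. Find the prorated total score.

Reverse-coded (on a 0–4 scale, reversed = 4 − raw):
  item 1: 4 − 1 = 3
  item 12: 4 − 4 = 0
Completed scored items (14 of 16): 3, 2, 3, 2, 4, 4, 0, 1, 0, 0, 1, 3, 4, 1; sum = 28.
Person mean = 28 / 14 ≈ 2.0000
Prorated total = (28 / 14) × 16 = 32.00 (to 2 dp)

32.00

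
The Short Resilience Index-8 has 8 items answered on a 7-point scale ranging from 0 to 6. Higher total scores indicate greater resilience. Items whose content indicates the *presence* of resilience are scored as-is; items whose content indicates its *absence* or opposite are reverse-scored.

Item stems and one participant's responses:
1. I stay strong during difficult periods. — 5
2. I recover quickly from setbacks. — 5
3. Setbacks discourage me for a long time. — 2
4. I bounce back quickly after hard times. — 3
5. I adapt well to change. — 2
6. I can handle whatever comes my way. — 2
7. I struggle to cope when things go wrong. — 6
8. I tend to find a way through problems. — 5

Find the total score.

26

Items 3, 7 describe the absence/opposite of resilience → reverse-score.
on a 0–6 scale, reversed = 6 − raw.
  item 1: 5
  item 2: 5
  item 3: 6 − 2 = 4
  item 4: 3
  item 5: 2
  item 6: 2
  item 7: 6 − 6 = 0
  item 8: 5
Total = 5 + 5 + 4 + 3 + 2 + 2 + 0 + 5 = 26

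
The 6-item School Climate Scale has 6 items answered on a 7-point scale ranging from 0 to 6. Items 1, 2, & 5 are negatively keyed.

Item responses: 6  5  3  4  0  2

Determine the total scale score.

16

Reversing items 1, 2, & 5 with 6 − raw:
Total = (6−6) + (6−5) + 3 + 4 + (6−0) + 2
      = 0 + 1 + 3 + 4 + 6 + 2 = 16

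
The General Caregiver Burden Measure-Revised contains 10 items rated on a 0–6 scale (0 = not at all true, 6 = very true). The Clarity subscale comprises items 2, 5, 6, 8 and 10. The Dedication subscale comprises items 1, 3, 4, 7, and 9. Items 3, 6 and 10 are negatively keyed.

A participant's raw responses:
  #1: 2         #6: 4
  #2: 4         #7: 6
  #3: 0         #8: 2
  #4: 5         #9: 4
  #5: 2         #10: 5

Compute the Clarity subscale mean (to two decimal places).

Clarity items: 2, 5, 6, 8, 10.
Of these, items 6 & 10 are negatively keyed; reversed = (0+6) − raw = 6 − raw.
  item 2: 4
  item 5: 2
  item 6: 6 − 4 = 2
  item 8: 2
  item 10: 6 − 5 = 1
Sum = 4 + 2 + 2 + 2 + 1 = 11
Mean = 11 / 5 = 2.20

2.20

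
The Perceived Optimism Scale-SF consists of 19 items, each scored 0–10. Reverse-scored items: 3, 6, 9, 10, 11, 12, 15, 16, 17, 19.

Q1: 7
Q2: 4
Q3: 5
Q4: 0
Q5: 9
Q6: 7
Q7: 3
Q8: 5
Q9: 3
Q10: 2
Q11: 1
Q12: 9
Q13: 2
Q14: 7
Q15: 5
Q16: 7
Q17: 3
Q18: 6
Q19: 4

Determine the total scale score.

97

Apply reverse scoring (on a 0–10 scale, reversed = 10 − raw):
  item 3: 10 − 5 = 5
  item 6: 10 − 7 = 3
  item 9: 10 − 3 = 7
  item 10: 10 − 2 = 8
  item 11: 10 − 1 = 9
  item 12: 10 − 9 = 1
  item 15: 10 − 5 = 5
  item 16: 10 − 7 = 3
  item 17: 10 − 3 = 7
  item 19: 10 − 4 = 6
After reverse-coding: 7, 4, 5, 0, 9, 3, 3, 5, 7, 8, 9, 1, 2, 7, 5, 3, 7, 6, 6
Total = 7 + 4 + 5 + 0 + 9 + 3 + 3 + 5 + 7 + 8 + 9 + 1 + 2 + 7 + 5 + 3 + 7 + 6 + 6 = 97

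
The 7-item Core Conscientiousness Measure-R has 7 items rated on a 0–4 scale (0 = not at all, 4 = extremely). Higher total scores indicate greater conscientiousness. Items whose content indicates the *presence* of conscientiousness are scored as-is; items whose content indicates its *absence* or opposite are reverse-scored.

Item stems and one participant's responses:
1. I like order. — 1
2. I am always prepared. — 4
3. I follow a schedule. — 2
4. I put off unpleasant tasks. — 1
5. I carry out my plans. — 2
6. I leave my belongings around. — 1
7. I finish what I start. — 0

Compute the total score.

Items 4, 6 describe the absence/opposite of conscientiousness → reverse-score.
on a 0–4 scale, reversed = 4 − raw.
  item 1: 1
  item 2: 4
  item 3: 2
  item 4: 4 − 1 = 3
  item 5: 2
  item 6: 4 − 1 = 3
  item 7: 0
Total = 1 + 4 + 2 + 3 + 2 + 3 + 0 = 15

15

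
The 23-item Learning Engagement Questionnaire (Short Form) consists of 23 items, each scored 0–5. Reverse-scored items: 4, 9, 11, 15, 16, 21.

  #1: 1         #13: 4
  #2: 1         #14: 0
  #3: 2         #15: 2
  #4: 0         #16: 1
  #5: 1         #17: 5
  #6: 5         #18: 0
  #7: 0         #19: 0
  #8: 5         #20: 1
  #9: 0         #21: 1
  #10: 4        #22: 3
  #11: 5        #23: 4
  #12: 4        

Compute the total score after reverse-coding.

61

Reversing items 4, 9, 11, 15, 16, and 21 with 5 − raw:
Total = 1 + 1 + 2 + (5−0) + 1 + 5 + 0 + 5 + (5−0) + 4 + (5−5) + 4 + 4 + 0 + (5−2) + (5−1) + 5 + 0 + 0 + 1 + (5−1) + 3 + 4
      = 1 + 1 + 2 + 5 + 1 + 5 + 0 + 5 + 5 + 4 + 0 + 4 + 4 + 0 + 3 + 4 + 5 + 0 + 0 + 1 + 4 + 3 + 4 = 61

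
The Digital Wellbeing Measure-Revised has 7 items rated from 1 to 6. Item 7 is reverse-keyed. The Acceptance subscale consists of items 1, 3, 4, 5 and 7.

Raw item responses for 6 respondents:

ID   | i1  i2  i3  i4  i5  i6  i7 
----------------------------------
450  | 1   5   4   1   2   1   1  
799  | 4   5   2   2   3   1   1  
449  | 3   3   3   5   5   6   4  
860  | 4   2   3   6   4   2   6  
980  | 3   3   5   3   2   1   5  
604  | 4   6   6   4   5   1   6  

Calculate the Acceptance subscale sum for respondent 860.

18

Respondent 860 raw: 4, 2, 3, 6, 4, 2, 6.
Acceptance items: 1, 3, 4, 5, 7.
Reverse-coded (on a 1–6 scale, reversed = 7 − raw):
  item 1: 4
  item 3: 3
  item 4: 6
  item 5: 4
  item 7: 7 − 6 = 1
Sum = 4 + 3 + 6 + 4 + 1 = 18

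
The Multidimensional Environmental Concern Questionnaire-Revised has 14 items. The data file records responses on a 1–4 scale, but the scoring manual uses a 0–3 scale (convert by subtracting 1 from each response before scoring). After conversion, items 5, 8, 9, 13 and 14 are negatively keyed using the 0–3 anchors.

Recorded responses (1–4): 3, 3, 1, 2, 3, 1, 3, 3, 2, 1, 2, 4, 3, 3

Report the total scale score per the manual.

17

Convert to 0–3: 2, 2, 0, 1, 2, 0, 2, 2, 1, 0, 1, 3, 2, 2
Reverse-coded (reverse-coded value = 3 − response):
  item 5: 3 − 2 = 1
  item 8: 3 − 2 = 1
  item 9: 3 − 1 = 2
  item 13: 3 − 2 = 1
  item 14: 3 − 2 = 1
Scored: 2, 2, 0, 1, 1, 0, 2, 1, 2, 0, 1, 3, 1, 1
Total = 17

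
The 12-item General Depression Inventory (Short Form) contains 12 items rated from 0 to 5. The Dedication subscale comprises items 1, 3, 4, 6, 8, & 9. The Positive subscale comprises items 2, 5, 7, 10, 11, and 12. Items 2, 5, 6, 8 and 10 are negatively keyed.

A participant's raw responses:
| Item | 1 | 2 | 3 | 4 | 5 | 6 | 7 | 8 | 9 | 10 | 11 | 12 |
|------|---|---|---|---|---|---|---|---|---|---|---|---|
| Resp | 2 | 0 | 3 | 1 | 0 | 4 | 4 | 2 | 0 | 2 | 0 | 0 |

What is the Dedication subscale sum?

10

Dedication items: 1, 3, 4, 6, 8, 9.
Of these, items 6 & 8 are negatively keyed; reverse-coded value = 5 − response.
  item 1: 2
  item 3: 3
  item 4: 1
  item 6: 5 − 4 = 1
  item 8: 5 − 2 = 3
  item 9: 0
Sum = 2 + 3 + 1 + 1 + 3 + 0 = 10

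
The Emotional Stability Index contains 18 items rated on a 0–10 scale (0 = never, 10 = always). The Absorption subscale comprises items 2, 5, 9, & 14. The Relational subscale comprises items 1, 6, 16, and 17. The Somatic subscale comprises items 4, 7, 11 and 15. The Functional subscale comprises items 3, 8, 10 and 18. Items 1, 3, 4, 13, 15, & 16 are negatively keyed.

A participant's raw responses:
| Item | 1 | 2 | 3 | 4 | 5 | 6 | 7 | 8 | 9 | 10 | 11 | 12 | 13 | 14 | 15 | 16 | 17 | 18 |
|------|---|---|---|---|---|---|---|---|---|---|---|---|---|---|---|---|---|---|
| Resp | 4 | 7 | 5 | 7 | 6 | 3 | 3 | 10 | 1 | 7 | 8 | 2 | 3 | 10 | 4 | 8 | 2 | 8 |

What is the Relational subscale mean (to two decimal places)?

Relational items: 1, 6, 16, 17.
Of these, items 1 & 16 are negatively keyed; on a 0–10 scale, reversed = 10 − raw.
  item 1: 10 − 4 = 6
  item 6: 3
  item 16: 10 − 8 = 2
  item 17: 2
Sum = 6 + 3 + 2 + 2 = 13
Mean = 13 / 4 = 3.25

3.25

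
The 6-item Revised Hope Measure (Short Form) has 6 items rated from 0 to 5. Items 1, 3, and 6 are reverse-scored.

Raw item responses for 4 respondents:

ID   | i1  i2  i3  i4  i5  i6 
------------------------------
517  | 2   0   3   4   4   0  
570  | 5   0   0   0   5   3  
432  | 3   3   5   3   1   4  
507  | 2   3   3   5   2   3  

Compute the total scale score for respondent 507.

Respondent 507 raw: 2, 3, 3, 5, 2, 3.
Reverse-coded (reversed = (0+5) − raw = 5 − raw):
  item 1: 5 − 2 = 3
  item 2: 3
  item 3: 5 − 3 = 2
  item 4: 5
  item 5: 2
  item 6: 5 − 3 = 2
Sum = 3 + 3 + 2 + 5 + 2 + 2 = 17

17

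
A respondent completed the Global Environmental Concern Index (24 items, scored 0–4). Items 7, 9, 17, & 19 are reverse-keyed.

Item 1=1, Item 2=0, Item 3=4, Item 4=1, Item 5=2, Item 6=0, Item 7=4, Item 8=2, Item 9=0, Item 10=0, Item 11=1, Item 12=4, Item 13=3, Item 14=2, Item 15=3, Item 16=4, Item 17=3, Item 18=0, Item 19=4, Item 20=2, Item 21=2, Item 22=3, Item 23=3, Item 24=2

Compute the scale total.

44

Raw sum = 50. Reverse-keyed items: 7, 9, 17, 19; their raw sum = 11.
Each reversal replaces raw with 4 − raw, changing the total by 4 − 2·raw per item.
Total = 50 + 4·4 − 2·11 = 50 + 16 − 22 = 44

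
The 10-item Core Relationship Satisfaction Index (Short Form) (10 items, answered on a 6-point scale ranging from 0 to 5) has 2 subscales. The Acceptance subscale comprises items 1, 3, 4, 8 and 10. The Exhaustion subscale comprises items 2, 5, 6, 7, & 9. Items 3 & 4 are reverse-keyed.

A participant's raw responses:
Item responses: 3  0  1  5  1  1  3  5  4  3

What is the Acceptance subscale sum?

Acceptance items: 1, 3, 4, 8, 10.
Of these, items 3 & 4 are reverse-keyed; reversed = (0+5) − raw = 5 − raw.
  item 1: 3
  item 3: 5 − 1 = 4
  item 4: 5 − 5 = 0
  item 8: 5
  item 10: 3
Sum = 3 + 4 + 0 + 5 + 3 = 15

15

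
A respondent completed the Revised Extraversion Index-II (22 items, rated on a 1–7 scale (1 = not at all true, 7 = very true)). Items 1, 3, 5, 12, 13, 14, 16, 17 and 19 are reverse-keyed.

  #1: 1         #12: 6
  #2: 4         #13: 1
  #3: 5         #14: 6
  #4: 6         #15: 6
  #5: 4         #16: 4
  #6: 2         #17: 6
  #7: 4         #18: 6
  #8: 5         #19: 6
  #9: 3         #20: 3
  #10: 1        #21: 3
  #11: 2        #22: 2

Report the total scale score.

80

Reversing items 1, 3, 5, 12, 13, 14, 16, 17, and 19 with 8 − raw:
Total = (8−1) + 4 + (8−5) + 6 + (8−4) + 2 + 4 + 5 + 3 + 1 + 2 + (8−6) + (8−1) + (8−6) + 6 + (8−4) + (8−6) + 6 + (8−6) + 3 + 3 + 2
      = 7 + 4 + 3 + 6 + 4 + 2 + 4 + 5 + 3 + 1 + 2 + 2 + 7 + 2 + 6 + 4 + 2 + 6 + 2 + 3 + 3 + 2 = 80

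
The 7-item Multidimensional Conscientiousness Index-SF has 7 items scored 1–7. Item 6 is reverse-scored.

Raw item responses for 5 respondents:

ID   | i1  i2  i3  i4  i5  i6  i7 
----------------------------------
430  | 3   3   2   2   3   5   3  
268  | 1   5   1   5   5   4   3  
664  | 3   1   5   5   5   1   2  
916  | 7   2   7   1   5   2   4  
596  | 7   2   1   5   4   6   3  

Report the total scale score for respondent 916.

Respondent 916 raw: 7, 2, 7, 1, 5, 2, 4.
Reverse-coded (reversed = (1+7) − raw = 8 − raw):
  item 1: 7
  item 2: 2
  item 3: 7
  item 4: 1
  item 5: 5
  item 6: 8 − 2 = 6
  item 7: 4
Sum = 7 + 2 + 7 + 1 + 5 + 6 + 4 = 32

32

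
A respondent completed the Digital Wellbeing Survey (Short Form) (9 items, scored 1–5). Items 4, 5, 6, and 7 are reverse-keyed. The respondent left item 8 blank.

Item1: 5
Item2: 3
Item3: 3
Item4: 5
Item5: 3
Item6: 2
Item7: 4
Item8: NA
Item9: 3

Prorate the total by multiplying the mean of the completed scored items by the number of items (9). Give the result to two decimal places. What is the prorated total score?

27.00

Reverse-coded (reverse-coded value = 6 − response):
  item 4: 6 − 5 = 1
  item 5: 6 − 3 = 3
  item 6: 6 − 2 = 4
  item 7: 6 − 4 = 2
Completed scored items (8 of 9): 5, 3, 3, 1, 3, 4, 2, 3; sum = 24.
Person mean = 24 / 8 ≈ 3.0000
Prorated total = (24 / 8) × 9 = 27.00 (to 2 dp)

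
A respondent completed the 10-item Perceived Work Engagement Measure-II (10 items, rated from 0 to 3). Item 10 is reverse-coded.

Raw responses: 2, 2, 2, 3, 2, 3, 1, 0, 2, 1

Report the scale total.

19

Apply reverse scoring (reverse-coded value = 3 − response):
  item 10: 3 − 1 = 2
Scored responses: 2, 2, 2, 3, 2, 3, 1, 0, 2, 2
Total = 2 + 2 + 2 + 3 + 2 + 3 + 1 + 0 + 2 + 2 = 19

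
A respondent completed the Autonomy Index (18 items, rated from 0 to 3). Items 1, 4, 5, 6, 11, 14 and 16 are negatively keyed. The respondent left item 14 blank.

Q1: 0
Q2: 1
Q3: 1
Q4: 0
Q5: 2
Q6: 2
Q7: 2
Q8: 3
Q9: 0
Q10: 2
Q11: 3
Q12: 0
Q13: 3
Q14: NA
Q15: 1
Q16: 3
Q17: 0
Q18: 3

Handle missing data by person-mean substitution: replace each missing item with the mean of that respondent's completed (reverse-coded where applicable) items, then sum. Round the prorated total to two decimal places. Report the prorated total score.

Reverse-coded (reverse-coded value = 3 − response):
  item 1: 3 − 0 = 3
  item 4: 3 − 0 = 3
  item 5: 3 − 2 = 1
  item 6: 3 − 2 = 1
  item 11: 3 − 3 = 0
  item 16: 3 − 3 = 0
Completed scored items (17 of 18): 3, 1, 1, 3, 1, 1, 2, 3, 0, 2, 0, 0, 3, 1, 0, 0, 3; sum = 24.
Person mean = 24 / 17 ≈ 1.4118
Prorated total = (24 / 17) × 18 = 25.41 (to 2 dp)

25.41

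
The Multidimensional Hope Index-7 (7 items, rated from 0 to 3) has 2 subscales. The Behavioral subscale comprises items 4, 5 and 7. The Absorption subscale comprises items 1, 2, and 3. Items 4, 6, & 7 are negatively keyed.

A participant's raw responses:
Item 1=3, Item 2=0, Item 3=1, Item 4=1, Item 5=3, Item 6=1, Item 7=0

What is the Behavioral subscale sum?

Behavioral items: 4, 5, 7.
Of these, items 4 and 7 are negatively keyed; reversed = (0+3) − raw = 3 − raw.
  item 4: 3 − 1 = 2
  item 5: 3
  item 7: 3 − 0 = 3
Sum = 2 + 3 + 3 = 8

8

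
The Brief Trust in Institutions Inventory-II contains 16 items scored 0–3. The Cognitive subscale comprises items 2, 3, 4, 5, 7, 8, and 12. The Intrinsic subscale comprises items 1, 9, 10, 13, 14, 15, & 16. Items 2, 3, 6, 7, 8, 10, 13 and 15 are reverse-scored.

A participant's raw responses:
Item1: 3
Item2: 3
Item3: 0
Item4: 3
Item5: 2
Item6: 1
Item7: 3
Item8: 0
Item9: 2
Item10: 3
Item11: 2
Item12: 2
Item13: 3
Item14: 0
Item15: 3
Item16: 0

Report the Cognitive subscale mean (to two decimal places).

Cognitive items: 2, 3, 4, 5, 7, 8, 12.
Of these, items 2, 3, 7 and 8 are reverse-scored; on a 0–3 scale, reversed = 3 − raw.
  item 2: 3 − 3 = 0
  item 3: 3 − 0 = 3
  item 4: 3
  item 5: 2
  item 7: 3 − 3 = 0
  item 8: 3 − 0 = 3
  item 12: 2
Sum = 0 + 3 + 3 + 2 + 0 + 3 + 2 = 13
Mean = 13 / 7 = 1.86

1.86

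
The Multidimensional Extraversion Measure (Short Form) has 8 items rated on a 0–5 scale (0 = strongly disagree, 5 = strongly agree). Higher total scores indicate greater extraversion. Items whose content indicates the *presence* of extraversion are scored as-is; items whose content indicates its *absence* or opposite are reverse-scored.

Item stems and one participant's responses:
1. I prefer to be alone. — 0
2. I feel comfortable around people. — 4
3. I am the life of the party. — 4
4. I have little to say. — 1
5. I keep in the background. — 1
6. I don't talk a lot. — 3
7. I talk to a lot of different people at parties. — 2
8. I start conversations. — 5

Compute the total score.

Items 1, 4, 5, 6 describe the absence/opposite of extraversion → reverse-score.
on a 0–5 scale, reversed = 5 − raw.
  item 1: 5 − 0 = 5
  item 2: 4
  item 3: 4
  item 4: 5 − 1 = 4
  item 5: 5 − 1 = 4
  item 6: 5 − 3 = 2
  item 7: 2
  item 8: 5
Total = 5 + 4 + 4 + 4 + 4 + 2 + 2 + 5 = 30

30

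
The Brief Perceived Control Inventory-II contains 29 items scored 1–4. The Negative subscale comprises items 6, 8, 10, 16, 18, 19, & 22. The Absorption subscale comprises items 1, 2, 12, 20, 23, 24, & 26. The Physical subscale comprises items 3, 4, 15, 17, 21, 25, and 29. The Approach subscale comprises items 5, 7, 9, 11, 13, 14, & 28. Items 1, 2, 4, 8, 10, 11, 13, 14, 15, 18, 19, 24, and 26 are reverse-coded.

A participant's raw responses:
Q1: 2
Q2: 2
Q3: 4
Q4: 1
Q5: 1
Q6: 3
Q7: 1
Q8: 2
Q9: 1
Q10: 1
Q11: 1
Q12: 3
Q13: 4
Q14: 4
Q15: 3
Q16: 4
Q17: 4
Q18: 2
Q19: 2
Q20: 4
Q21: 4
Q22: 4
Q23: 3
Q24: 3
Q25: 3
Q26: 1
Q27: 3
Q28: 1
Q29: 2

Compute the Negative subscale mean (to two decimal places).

Negative items: 6, 8, 10, 16, 18, 19, 22.
Of these, items 8, 10, 18, & 19 are reverse-coded; reversed = (1+4) − raw = 5 − raw.
  item 6: 3
  item 8: 5 − 2 = 3
  item 10: 5 − 1 = 4
  item 16: 4
  item 18: 5 − 2 = 3
  item 19: 5 − 2 = 3
  item 22: 4
Sum = 3 + 3 + 4 + 4 + 3 + 3 + 4 = 24
Mean = 24 / 7 = 3.43

3.43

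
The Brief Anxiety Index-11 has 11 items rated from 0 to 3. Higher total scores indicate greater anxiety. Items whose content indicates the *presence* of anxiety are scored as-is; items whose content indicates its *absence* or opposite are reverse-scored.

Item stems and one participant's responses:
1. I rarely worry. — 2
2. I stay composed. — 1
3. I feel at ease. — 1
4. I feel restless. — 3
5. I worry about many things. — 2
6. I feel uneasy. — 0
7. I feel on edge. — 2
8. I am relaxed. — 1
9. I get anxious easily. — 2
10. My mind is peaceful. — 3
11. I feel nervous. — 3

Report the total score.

Items 1, 2, 3, 8, 10 describe the absence/opposite of anxiety → reverse-score.
reversed = (0+3) − raw = 3 − raw.
  item 1: 3 − 2 = 1
  item 2: 3 − 1 = 2
  item 3: 3 − 1 = 2
  item 4: 3
  item 5: 2
  item 6: 0
  item 7: 2
  item 8: 3 − 1 = 2
  item 9: 2
  item 10: 3 − 3 = 0
  item 11: 3
Total = 1 + 2 + 2 + 3 + 2 + 0 + 2 + 2 + 2 + 0 + 3 = 19

19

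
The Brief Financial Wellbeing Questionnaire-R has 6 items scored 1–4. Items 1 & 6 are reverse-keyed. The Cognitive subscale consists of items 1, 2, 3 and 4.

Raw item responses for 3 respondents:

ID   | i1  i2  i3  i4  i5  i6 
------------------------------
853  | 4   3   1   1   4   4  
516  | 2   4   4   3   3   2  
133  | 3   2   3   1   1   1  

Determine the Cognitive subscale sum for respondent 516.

Respondent 516 raw: 2, 4, 4, 3, 3, 2.
Cognitive items: 1, 2, 3, 4.
Reverse-coded (reverse-coded value = 5 − response):
  item 1: 5 − 2 = 3
  item 2: 4
  item 3: 4
  item 4: 3
Sum = 3 + 4 + 4 + 3 = 14

14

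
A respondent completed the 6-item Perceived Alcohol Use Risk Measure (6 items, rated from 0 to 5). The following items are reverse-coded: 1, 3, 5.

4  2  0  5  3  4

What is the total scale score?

Reverse-coded items (on a 0–5 scale, reversed = 5 − raw):
  item 1: 5 − 4 = 1
  item 3: 5 − 0 = 5
  item 5: 5 − 3 = 2
Scored items: 1, 2, 5, 5, 2, 4
Total = 1 + 2 + 5 + 5 + 2 + 4 = 19

19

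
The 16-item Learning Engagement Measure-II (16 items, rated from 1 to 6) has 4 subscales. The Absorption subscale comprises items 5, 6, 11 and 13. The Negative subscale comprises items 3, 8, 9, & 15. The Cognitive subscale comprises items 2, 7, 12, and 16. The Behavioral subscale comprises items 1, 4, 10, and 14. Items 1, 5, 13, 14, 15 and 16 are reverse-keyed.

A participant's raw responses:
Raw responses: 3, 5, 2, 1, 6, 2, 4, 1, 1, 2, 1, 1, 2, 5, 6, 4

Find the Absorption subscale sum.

Absorption items: 5, 6, 11, 13.
Of these, items 5 and 13 are reverse-keyed; reversed = (1+6) − raw = 7 − raw.
  item 5: 7 − 6 = 1
  item 6: 2
  item 11: 1
  item 13: 7 − 2 = 5
Sum = 1 + 2 + 1 + 5 = 9

9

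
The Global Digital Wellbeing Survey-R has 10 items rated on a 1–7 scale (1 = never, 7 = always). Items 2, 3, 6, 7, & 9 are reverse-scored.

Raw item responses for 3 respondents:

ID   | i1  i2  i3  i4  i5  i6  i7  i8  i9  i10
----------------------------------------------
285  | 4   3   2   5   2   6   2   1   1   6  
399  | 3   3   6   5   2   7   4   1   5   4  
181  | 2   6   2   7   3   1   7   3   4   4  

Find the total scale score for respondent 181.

39

Respondent 181 raw: 2, 6, 2, 7, 3, 1, 7, 3, 4, 4.
Reverse-coded (reverse-coded value = 8 − response):
  item 1: 2
  item 2: 8 − 6 = 2
  item 3: 8 − 2 = 6
  item 4: 7
  item 5: 3
  item 6: 8 − 1 = 7
  item 7: 8 − 7 = 1
  item 8: 3
  item 9: 8 − 4 = 4
  item 10: 4
Sum = 2 + 2 + 6 + 7 + 3 + 7 + 1 + 3 + 4 + 4 = 39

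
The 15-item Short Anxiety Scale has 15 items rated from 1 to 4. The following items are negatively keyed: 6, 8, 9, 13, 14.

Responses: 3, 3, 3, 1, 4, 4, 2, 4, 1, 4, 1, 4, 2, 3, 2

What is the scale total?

Raw sum = 41. Negatively keyed items: 6, 8, 9, 13, 14; their raw sum = 14.
Each reversal replaces raw with 5 − raw, changing the total by 5 − 2·raw per item.
Total = 41 + 5·5 − 2·14 = 41 + 25 − 28 = 38

38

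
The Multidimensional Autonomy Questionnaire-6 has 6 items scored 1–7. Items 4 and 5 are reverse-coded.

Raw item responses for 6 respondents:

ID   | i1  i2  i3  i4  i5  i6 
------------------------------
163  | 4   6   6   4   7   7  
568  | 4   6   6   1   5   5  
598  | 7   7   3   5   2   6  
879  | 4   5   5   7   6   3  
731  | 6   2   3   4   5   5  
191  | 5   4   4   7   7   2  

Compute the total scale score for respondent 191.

Respondent 191 raw: 5, 4, 4, 7, 7, 2.
Reverse-coded (reversed = (1+7) − raw = 8 − raw):
  item 1: 5
  item 2: 4
  item 3: 4
  item 4: 8 − 7 = 1
  item 5: 8 − 7 = 1
  item 6: 2
Sum = 5 + 4 + 4 + 1 + 1 + 2 = 17

17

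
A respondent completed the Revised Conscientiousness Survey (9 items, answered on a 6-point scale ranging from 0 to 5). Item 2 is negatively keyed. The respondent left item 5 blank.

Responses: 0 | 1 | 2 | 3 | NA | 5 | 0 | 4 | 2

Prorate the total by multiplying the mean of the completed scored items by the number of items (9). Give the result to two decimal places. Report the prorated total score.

Reverse-coded (reversed = (0+5) − raw = 5 − raw):
  item 2: 5 − 1 = 4
Completed scored items (8 of 9): 0, 4, 2, 3, 5, 0, 4, 2; sum = 20.
Person mean = 20 / 8 ≈ 2.5000
Prorated total = (20 / 8) × 9 = 22.50 (to 2 dp)

22.50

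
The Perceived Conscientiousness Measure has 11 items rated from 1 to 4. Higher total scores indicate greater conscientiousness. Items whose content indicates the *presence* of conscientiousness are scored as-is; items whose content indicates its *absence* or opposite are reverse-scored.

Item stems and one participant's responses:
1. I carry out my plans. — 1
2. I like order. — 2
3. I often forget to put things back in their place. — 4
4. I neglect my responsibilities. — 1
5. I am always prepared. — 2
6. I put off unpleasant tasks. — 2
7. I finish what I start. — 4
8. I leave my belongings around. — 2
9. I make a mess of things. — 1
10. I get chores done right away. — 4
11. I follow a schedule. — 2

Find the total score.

Items 3, 4, 6, 8, 9 describe the absence/opposite of conscientiousness → reverse-score.
reverse-coded value = 5 − response.
  item 1: 1
  item 2: 2
  item 3: 5 − 4 = 1
  item 4: 5 − 1 = 4
  item 5: 2
  item 6: 5 − 2 = 3
  item 7: 4
  item 8: 5 − 2 = 3
  item 9: 5 − 1 = 4
  item 10: 4
  item 11: 2
Total = 1 + 2 + 1 + 4 + 2 + 3 + 4 + 3 + 4 + 4 + 2 = 30

30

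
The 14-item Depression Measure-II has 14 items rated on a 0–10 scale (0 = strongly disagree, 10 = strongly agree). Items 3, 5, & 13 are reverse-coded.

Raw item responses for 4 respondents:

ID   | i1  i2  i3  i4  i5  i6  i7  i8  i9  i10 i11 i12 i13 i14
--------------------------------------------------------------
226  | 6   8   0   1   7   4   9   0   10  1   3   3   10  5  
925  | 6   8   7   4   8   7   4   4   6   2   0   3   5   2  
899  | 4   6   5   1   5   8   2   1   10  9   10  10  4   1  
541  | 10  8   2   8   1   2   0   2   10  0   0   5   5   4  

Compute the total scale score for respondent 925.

Respondent 925 raw: 6, 8, 7, 4, 8, 7, 4, 4, 6, 2, 0, 3, 5, 2.
Reverse-coded (reverse-coded value = 10 − response):
  item 1: 6
  item 2: 8
  item 3: 10 − 7 = 3
  item 4: 4
  item 5: 10 − 8 = 2
  item 6: 7
  item 7: 4
  item 8: 4
  item 9: 6
  item 10: 2
  item 11: 0
  item 12: 3
  item 13: 10 − 5 = 5
  item 14: 2
Sum = 6 + 8 + 3 + 4 + 2 + 7 + 4 + 4 + 6 + 2 + 0 + 3 + 5 + 2 = 56

56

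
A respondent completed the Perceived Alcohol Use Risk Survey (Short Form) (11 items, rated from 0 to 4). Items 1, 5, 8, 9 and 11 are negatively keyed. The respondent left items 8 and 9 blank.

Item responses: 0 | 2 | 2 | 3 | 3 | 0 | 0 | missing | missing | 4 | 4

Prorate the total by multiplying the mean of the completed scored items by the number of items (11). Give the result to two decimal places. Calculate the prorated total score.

Reverse-coded (reverse-coded value = 4 − response):
  item 1: 4 − 0 = 4
  item 5: 4 − 3 = 1
  item 11: 4 − 4 = 0
Completed scored items (9 of 11): 4, 2, 2, 3, 1, 0, 0, 4, 0; sum = 16.
Person mean = 16 / 9 ≈ 1.7778
Prorated total = (16 / 9) × 11 = 19.56 (to 2 dp)

19.56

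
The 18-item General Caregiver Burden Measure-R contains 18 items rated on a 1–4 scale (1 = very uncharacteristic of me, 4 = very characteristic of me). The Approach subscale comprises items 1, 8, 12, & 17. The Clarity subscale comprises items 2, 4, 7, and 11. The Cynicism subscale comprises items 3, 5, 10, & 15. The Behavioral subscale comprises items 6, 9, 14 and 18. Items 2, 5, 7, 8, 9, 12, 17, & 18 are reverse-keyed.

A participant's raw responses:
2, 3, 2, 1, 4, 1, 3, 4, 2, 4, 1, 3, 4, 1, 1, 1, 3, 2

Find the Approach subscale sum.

7

Approach items: 1, 8, 12, 17.
Of these, items 8, 12, & 17 are reverse-keyed; reversed = (1+4) − raw = 5 − raw.
  item 1: 2
  item 8: 5 − 4 = 1
  item 12: 5 − 3 = 2
  item 17: 5 − 3 = 2
Sum = 2 + 1 + 2 + 2 = 7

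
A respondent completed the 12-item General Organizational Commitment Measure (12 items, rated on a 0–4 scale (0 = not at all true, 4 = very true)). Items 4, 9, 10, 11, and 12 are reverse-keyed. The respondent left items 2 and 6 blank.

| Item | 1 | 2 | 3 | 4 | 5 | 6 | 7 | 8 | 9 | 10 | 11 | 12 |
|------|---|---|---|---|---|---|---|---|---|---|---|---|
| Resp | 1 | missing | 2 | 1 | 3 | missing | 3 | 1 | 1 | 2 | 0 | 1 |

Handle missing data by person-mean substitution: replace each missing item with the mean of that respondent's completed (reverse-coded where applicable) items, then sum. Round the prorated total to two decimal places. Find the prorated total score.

30.00

Reverse-coded (reverse-coded value = 4 − response):
  item 4: 4 − 1 = 3
  item 9: 4 − 1 = 3
  item 10: 4 − 2 = 2
  item 11: 4 − 0 = 4
  item 12: 4 − 1 = 3
Completed scored items (10 of 12): 1, 2, 3, 3, 3, 1, 3, 2, 4, 3; sum = 25.
Person mean = 25 / 10 ≈ 2.5000
Prorated total = (25 / 10) × 12 = 30.00 (to 2 dp)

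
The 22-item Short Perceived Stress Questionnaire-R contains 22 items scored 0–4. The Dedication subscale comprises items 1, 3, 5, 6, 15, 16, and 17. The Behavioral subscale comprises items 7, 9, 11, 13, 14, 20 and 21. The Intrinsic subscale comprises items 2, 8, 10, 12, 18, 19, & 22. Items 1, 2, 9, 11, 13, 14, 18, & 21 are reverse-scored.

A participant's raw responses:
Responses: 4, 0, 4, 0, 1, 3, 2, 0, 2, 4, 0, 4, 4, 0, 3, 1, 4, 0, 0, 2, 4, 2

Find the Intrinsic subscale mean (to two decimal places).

2.57

Intrinsic items: 2, 8, 10, 12, 18, 19, 22.
Of these, items 2 & 18 are reverse-scored; reverse-coded value = 4 − response.
  item 2: 4 − 0 = 4
  item 8: 0
  item 10: 4
  item 12: 4
  item 18: 4 − 0 = 4
  item 19: 0
  item 22: 2
Sum = 4 + 0 + 4 + 4 + 4 + 0 + 2 = 18
Mean = 18 / 7 = 2.57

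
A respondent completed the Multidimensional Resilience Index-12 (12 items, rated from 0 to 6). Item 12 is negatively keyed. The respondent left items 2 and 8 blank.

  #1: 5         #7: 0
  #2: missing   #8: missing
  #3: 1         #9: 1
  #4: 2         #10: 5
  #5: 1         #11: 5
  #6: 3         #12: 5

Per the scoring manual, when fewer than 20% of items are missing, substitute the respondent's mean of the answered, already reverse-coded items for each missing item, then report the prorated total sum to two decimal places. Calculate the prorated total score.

Reverse-coded (reverse-coded value = 6 − response):
  item 12: 6 − 5 = 1
Completed scored items (10 of 12): 5, 1, 2, 1, 3, 0, 1, 5, 5, 1; sum = 24.
Person mean = 24 / 10 ≈ 2.4000
Prorated total = (24 / 10) × 12 = 28.80 (to 2 dp)

28.80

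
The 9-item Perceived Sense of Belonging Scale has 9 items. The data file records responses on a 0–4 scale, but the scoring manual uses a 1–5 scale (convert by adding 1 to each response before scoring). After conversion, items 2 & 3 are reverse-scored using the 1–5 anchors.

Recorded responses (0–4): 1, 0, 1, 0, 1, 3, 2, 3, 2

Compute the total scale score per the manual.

Convert to 1–5: 2, 1, 2, 1, 2, 4, 3, 4, 3
Reverse-coded (reversed = (1+5) − raw = 6 − raw):
  item 2: 6 − 1 = 5
  item 3: 6 − 2 = 4
Scored: 2, 5, 4, 1, 2, 4, 3, 4, 3
Total = 28

28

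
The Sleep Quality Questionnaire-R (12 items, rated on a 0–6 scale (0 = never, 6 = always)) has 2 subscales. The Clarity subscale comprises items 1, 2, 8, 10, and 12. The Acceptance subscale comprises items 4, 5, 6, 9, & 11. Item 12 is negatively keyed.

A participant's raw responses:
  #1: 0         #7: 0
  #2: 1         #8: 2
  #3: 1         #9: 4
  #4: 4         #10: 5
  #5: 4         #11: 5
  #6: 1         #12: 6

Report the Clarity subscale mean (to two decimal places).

1.60

Clarity items: 1, 2, 8, 10, 12.
Of these, item 12 is negatively keyed; reverse-coded value = 6 − response.
  item 1: 0
  item 2: 1
  item 8: 2
  item 10: 5
  item 12: 6 − 6 = 0
Sum = 0 + 1 + 2 + 5 + 0 = 8
Mean = 8 / 5 = 1.60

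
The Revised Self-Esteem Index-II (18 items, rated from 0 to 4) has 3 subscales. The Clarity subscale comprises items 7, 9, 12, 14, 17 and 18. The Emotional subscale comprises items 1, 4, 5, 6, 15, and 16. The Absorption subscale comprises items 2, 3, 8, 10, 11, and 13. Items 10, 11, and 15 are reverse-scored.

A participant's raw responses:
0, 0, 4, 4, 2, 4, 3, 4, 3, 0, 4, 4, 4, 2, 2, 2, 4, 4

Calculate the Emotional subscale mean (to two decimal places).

2.33

Emotional items: 1, 4, 5, 6, 15, 16.
Of these, item 15 is reverse-scored; reverse-coded value = 4 − response.
  item 1: 0
  item 4: 4
  item 5: 2
  item 6: 4
  item 15: 4 − 2 = 2
  item 16: 2
Sum = 0 + 4 + 2 + 4 + 2 + 2 = 14
Mean = 14 / 6 = 2.33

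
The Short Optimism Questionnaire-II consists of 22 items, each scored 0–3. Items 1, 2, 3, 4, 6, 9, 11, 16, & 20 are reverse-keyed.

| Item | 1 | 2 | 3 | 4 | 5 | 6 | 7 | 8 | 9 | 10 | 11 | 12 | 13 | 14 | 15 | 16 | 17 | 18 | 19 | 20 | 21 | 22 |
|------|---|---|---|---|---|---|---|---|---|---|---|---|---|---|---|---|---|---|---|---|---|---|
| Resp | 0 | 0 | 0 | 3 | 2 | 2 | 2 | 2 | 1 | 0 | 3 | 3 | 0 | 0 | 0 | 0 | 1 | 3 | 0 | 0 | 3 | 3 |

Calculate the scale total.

37

Reverse-coded items (reversed = (0+3) − raw = 3 − raw):
  item 1: 3 − 0 = 3
  item 2: 3 − 0 = 3
  item 3: 3 − 0 = 3
  item 4: 3 − 3 = 0
  item 6: 3 − 2 = 1
  item 9: 3 − 1 = 2
  item 11: 3 − 3 = 0
  item 16: 3 − 0 = 3
  item 20: 3 − 0 = 3
After reverse-coding: 3, 3, 3, 0, 2, 1, 2, 2, 2, 0, 0, 3, 0, 0, 0, 3, 1, 3, 0, 3, 3, 3
Total = 3 + 3 + 3 + 0 + 2 + 1 + 2 + 2 + 2 + 0 + 0 + 3 + 0 + 0 + 0 + 3 + 1 + 3 + 0 + 3 + 3 + 3 = 37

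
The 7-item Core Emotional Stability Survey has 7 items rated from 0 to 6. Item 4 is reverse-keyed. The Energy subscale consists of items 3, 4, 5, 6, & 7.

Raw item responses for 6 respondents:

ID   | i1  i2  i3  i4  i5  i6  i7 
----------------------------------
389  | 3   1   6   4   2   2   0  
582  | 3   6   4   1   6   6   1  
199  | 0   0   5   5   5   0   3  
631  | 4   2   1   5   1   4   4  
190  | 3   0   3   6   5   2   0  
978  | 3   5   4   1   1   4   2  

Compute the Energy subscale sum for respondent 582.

Respondent 582 raw: 3, 6, 4, 1, 6, 6, 1.
Energy items: 3, 4, 5, 6, 7.
Reverse-coded (reverse-coded value = 6 − response):
  item 3: 4
  item 4: 6 − 1 = 5
  item 5: 6
  item 6: 6
  item 7: 1
Sum = 4 + 5 + 6 + 6 + 1 = 22

22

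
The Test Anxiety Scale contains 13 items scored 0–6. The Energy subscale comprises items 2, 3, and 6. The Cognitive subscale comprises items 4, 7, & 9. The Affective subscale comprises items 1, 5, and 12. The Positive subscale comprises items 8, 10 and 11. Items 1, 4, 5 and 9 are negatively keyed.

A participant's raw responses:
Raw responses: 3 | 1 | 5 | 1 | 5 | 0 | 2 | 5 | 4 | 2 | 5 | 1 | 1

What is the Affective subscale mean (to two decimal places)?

Affective items: 1, 5, 12.
Of these, items 1 and 5 are negatively keyed; reverse-coded value = 6 − response.
  item 1: 6 − 3 = 3
  item 5: 6 − 5 = 1
  item 12: 1
Sum = 3 + 1 + 1 = 5
Mean = 5 / 3 = 1.67

1.67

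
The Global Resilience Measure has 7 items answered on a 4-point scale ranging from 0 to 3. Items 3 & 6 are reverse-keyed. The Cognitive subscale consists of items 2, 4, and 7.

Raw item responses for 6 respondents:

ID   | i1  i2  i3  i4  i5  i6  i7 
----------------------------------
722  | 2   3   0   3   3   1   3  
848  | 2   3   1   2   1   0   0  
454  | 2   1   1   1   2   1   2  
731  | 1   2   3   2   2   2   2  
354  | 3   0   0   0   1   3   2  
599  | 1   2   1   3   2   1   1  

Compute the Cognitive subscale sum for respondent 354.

Respondent 354 raw: 3, 0, 0, 0, 1, 3, 2.
Cognitive items: 2, 4, 7.
Reverse-coded (reversed = (0+3) − raw = 3 − raw):
  item 2: 0
  item 4: 0
  item 7: 2
Sum = 0 + 0 + 2 = 2

2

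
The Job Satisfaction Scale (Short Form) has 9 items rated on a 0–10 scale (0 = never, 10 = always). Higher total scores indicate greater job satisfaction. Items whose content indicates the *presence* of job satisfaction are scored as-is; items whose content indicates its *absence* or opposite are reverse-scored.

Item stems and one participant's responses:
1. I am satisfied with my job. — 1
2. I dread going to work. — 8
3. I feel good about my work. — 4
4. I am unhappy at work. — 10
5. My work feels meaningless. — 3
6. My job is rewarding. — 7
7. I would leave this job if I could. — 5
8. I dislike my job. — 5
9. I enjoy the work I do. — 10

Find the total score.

41

Items 2, 4, 5, 7, 8 describe the absence/opposite of job satisfaction → reverse-score.
reverse-coded value = 10 − response.
  item 1: 1
  item 2: 10 − 8 = 2
  item 3: 4
  item 4: 10 − 10 = 0
  item 5: 10 − 3 = 7
  item 6: 7
  item 7: 10 − 5 = 5
  item 8: 10 − 5 = 5
  item 9: 10
Total = 1 + 2 + 4 + 0 + 7 + 7 + 5 + 5 + 10 = 41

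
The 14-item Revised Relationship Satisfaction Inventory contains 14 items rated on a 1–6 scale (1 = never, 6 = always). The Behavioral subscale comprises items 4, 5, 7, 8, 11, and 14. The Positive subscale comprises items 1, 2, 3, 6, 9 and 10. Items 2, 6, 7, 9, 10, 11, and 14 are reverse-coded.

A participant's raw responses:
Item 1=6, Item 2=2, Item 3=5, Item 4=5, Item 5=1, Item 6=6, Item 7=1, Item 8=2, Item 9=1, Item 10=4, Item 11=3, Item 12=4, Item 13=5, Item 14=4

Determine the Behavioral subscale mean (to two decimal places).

Behavioral items: 4, 5, 7, 8, 11, 14.
Of these, items 7, 11, & 14 are reverse-coded; reversed = (1+6) − raw = 7 − raw.
  item 4: 5
  item 5: 1
  item 7: 7 − 1 = 6
  item 8: 2
  item 11: 7 − 3 = 4
  item 14: 7 − 4 = 3
Sum = 5 + 1 + 6 + 2 + 4 + 3 = 21
Mean = 21 / 6 = 3.50

3.50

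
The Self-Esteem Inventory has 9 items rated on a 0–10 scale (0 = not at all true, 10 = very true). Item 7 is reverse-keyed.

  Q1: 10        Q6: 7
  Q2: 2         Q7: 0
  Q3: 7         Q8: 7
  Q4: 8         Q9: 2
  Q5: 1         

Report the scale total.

54

Raw sum = 44. Reverse-keyed items: 7; their raw sum = 0.
Each reversal replaces raw with 10 − raw, changing the total by 10 − 2·raw per item.
Total = 44 + 1·10 − 2·0 = 44 + 10 − 0 = 54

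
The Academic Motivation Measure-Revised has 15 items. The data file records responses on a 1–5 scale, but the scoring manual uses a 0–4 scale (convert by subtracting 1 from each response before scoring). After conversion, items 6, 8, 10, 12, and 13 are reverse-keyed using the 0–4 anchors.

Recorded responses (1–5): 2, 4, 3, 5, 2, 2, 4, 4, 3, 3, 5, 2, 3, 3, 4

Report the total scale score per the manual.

Convert to 0–4: 1, 3, 2, 4, 1, 1, 3, 3, 2, 2, 4, 1, 2, 2, 3
Reverse-coded (on a 0–4 scale, reversed = 4 − raw):
  item 6: 4 − 1 = 3
  item 8: 4 − 3 = 1
  item 10: 4 − 2 = 2
  item 12: 4 − 1 = 3
  item 13: 4 − 2 = 2
Scored: 1, 3, 2, 4, 1, 3, 3, 1, 2, 2, 4, 3, 2, 2, 3
Total = 36

36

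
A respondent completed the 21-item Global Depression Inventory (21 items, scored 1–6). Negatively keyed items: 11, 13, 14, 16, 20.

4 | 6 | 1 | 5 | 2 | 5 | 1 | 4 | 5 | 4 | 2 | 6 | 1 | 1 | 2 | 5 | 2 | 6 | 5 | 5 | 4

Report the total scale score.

Apply reverse scoring (reverse-coded value = 7 − response):
  item 11: 7 − 2 = 5
  item 13: 7 − 1 = 6
  item 14: 7 − 1 = 6
  item 16: 7 − 5 = 2
  item 20: 7 − 5 = 2
Scored items: 4, 6, 1, 5, 2, 5, 1, 4, 5, 4, 5, 6, 6, 6, 2, 2, 2, 6, 5, 2, 4
Total = 4 + 6 + 1 + 5 + 2 + 5 + 1 + 4 + 5 + 4 + 5 + 6 + 6 + 6 + 2 + 2 + 2 + 6 + 5 + 2 + 4 = 83

83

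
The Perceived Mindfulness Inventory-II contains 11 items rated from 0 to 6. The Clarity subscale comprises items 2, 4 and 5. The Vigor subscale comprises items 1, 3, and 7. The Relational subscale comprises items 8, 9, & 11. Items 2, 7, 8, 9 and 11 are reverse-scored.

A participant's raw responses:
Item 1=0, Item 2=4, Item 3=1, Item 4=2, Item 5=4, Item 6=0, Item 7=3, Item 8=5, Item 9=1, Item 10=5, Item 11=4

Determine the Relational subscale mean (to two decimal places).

2.67

Relational items: 8, 9, 11.
Of these, items 8, 9 and 11 are reverse-scored; reversed = (0+6) − raw = 6 − raw.
  item 8: 6 − 5 = 1
  item 9: 6 − 1 = 5
  item 11: 6 − 4 = 2
Sum = 1 + 5 + 2 = 8
Mean = 8 / 3 = 2.67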